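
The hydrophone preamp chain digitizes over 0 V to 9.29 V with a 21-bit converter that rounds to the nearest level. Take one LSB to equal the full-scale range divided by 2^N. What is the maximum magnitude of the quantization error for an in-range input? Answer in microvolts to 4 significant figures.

2.215 µV

Span = 9.29 V.
One LSB is 9.29 V / 2097152 = 4.42982 µV.
Worst-case error for round-to-nearest is half an LSB: 2.215 µV.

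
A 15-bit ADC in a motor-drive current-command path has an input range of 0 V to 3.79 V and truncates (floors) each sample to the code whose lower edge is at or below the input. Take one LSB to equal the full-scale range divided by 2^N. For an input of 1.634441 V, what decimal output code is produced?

Span = 3.79 V. LSB = 3.79 V / 2^15 ≈ 115.7 µV.
V_in − V_min = 1.634441 − (0) = 1.634441 V.
Divide by LSB: 1.634441 × 32768/3.79 = 14131.2303.
Truncating gives code 14131.

14131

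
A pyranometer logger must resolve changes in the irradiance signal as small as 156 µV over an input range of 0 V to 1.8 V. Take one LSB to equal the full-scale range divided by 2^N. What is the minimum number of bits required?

14 bits

V_FS = 1.8 V.
Levels needed ≥ 1.8/156 µV = 11540. 2^14 = 16384 suffices, so N_min = 14.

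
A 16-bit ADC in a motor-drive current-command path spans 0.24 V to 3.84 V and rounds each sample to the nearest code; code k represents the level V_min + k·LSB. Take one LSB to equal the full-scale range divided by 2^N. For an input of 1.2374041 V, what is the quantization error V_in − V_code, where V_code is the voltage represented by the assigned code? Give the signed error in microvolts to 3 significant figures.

+10.3 µV

Range = 3.84 − (0.24) = 3.6 V. LSB = 3.6 V / 2^16 ≈ 54.93 µV.
(V_in − V_min)/LSB = (1.2374041 − (0.24)) × 65536/3.6 = 18157.1875 → nearest code k = 18157.
V_code = 0.24 + (18157/65536) × 3.6 = 1.2373937988 V.
e = 1.2374041 − (1.2373937988) = +10.3 µV.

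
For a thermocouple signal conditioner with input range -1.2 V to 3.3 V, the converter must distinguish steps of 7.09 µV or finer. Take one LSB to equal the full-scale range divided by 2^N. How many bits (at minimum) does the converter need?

Range = 3.3 − (-1.2) = 4.5 V.
4.5 V / 7.09 µV = 634700. Since 2^19 = 524288 and 2^20 = 1048576, N = 20.

20 bits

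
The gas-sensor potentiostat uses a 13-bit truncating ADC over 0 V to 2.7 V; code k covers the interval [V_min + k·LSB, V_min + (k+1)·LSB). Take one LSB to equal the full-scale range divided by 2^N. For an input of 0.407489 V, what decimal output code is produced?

Range is 2.7 V. LSB = 2.7 V / 2^13 ≈ 329.6 µV.
V_in − V_min = 0.407489 − (0) = 0.407489 V.
Divide by LSB: 0.407489 × 8192/2.7 = 1236.3518.
Truncating gives code 1236.

1236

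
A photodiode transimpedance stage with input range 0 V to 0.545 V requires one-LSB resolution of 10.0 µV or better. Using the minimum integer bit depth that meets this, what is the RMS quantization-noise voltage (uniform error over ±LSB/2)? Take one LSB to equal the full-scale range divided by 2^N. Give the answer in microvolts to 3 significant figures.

V_FS = 0.545 V.
0.545 V / 10.0 µV = 54500. Since 2^15 = 32768 and 2^16 = 65536, N = 16.
Step size = 0.545/65536 V = 8.3160 µV.
V_rms = LSB/√12 = 2.40 µV.

2.40 µV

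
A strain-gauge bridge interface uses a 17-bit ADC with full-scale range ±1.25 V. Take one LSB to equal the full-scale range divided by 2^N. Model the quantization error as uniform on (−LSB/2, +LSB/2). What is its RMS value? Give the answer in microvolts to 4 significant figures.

Full-scale range = 1.25 V − (-1.25 V) = 2.5 V.
Step size = 2.5/131072 V = 19.0735 µV.
RMS of a uniform error over width LSB is LSB/√12 = 5.506 µV.

5.506 µV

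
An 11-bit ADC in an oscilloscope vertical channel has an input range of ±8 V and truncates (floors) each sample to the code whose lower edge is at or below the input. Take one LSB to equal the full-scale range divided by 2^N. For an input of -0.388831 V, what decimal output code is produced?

974

Full-scale range = 8 V − (-8 V) = 16 V. LSB = 16 V / 2^11 ≈ 7.812 mV.
V_in − V_min = -0.388831 − (-8) = 7.611169 V.
Divide by LSB: 7.611169 × 2048/16 = 974.2296.
Truncating gives code 974.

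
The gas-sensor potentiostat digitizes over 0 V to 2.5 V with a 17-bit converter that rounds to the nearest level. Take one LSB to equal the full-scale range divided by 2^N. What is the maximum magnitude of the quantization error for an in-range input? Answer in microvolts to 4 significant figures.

9.537 µV

V_FS = 2.5 V.
LSB = 2.5 V / 2^17 = 19.0735 µV.
|e|_max = LSB/2 = 9.537 µV.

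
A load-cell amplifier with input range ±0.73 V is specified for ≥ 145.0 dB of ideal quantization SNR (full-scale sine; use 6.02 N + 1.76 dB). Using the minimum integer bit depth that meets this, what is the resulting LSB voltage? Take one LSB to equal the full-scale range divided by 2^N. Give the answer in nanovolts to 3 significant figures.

The full-scale span is 0.73 − (-0.73) = 1.46 V.
6.02 N + 1.76 ≥ 145.0 gives N ≥ 23.794, so the minimum integer is 24.
LSB = 1.46 V / 2^24 = 87.0 nV.

87.0 nV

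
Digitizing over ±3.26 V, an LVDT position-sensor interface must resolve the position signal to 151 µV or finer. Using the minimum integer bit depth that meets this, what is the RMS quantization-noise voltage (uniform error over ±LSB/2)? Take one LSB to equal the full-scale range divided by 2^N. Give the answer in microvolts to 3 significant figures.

28.7 µV

Full-scale range = 3.26 V − (-3.26 V) = 6.52 V.
Levels needed ≥ 6.52/151 µV = 43180. 2^16 = 65536 suffices, so N_min = 16.
LSB = 6.52 V / 2^16 = 99.487 µV.
V_rms = LSB/√12 = 28.7 µV.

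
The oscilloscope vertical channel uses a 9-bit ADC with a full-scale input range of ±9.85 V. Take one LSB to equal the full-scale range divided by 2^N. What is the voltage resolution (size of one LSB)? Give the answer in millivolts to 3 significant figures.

The full-scale span is 9.85 − (-9.85) = 19.7 V.
2^9 = 512 levels.
One LSB is 19.7 V / 512 = 38.5 mV.

38.5 mV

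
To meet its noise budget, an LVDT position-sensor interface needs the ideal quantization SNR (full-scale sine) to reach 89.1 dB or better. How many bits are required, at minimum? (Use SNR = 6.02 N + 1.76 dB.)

15 bits

Solving 6.02 N ≥ 89.1 − 1.76: N ≥ 14.508. Round up → N = 15.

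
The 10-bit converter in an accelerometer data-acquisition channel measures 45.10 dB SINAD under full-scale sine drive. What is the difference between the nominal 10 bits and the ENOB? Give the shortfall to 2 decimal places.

N_eff = (45.10 − 1.76)/6.02 = 7.1993 bits.
Lost resolution: 10 − 7.1993 = 2.8007 bits.

2.80 bits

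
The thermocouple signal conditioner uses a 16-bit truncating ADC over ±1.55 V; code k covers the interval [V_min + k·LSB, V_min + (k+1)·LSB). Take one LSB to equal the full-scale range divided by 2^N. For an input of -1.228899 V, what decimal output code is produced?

Range = 1.55 − (-1.55) = 3.1 V. LSB = 3.1 V / 2^16 ≈ 47.30 µV.
V_in − V_min = -1.228899 − (-1.55) = 0.321101 V.
Divide by LSB: 0.321101 × 65536/3.1 = 6788.2823.
Truncating gives code 6788.

6788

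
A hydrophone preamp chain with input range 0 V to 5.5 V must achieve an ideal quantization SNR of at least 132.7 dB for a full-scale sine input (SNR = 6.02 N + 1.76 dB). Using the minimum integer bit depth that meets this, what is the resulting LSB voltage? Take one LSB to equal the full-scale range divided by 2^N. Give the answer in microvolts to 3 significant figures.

Span = 5.5 V.
Required N = ⌈(132.7 − 1.76)/6.02⌉ = ⌈21.751⌉ = 22.
LSB = 5.5 V / 2^22 = 1.31 µV.

1.31 µV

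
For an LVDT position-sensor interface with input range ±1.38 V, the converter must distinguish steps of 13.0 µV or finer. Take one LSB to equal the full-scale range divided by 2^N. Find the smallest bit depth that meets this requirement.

18 bits

The full-scale span is 1.38 − (-1.38) = 2.76 V.
Need 2^N ≥ 2.76 V / 13.0 µV = 212300 → N_min = 18.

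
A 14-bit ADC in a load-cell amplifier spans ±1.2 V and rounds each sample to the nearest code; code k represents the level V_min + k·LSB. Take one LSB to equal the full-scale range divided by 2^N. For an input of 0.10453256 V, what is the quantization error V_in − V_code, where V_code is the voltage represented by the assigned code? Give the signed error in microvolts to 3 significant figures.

Range = 1.2 − (-1.2) = 2.4 V. LSB = 2.4 V / 2^14 ≈ 146.5 µV.
(0.10453256 − (-1.2)) / LSB = 1.30453256 × 16384/2.4 = 8905.6089. Nearest integer: k = 8906.
Reconstructed level: -1.2 + 8906 × 2.4/16384 V = 0.10458984375 V.
e = 0.10453256 − (0.10458984375) = −57.3 µV.

−57.3 µV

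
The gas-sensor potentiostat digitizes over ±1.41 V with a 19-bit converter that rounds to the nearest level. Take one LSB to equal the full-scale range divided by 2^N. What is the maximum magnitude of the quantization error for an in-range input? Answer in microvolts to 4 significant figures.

Span: 1.41 V − (-1.41 V) = 2.82 V.
Step size = 2.82/524288 V = 5.37872 µV.
A rounding quantizer has |error| ≤ LSB/2 = 2.689 µV.

2.689 µV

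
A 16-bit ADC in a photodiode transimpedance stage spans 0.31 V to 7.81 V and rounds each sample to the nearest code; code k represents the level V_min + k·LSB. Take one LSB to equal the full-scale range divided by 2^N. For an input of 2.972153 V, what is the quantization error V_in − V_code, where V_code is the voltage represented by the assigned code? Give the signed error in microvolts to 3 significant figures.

+28.4 µV

The full-scale span is 7.81 − (0.31) = 7.5 V. LSB = 7.5 V / 2^16 ≈ 114.4 µV.
(V_in − V_min)/LSB = (2.972153 − (0.31)) × 65536/7.5 = 23262.2479 → nearest code k = 23262.
V_code = 0.31 + (23262/65536) × 7.5 = 2.9721246338 V.
e = 2.972153 − (2.9721246338) = +28.4 µV.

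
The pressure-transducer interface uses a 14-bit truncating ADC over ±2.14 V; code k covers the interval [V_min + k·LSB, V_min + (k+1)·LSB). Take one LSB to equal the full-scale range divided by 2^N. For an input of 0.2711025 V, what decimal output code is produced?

9229

Full-scale range = 2.14 V − (-2.14 V) = 4.28 V. LSB = 4.28 V / 2^14 ≈ 261.2 µV.
(V_in − V_min) × 2^14/range = (0.2711025 − (-2.14)) × 16384/4.28 = 9229.791.
Floor → code = 9229.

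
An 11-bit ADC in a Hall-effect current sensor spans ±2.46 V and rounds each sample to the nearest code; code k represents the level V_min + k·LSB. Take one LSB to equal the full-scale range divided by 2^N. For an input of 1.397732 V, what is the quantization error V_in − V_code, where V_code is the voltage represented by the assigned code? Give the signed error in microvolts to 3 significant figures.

Span: 2.46 V − (-2.46 V) = 4.92 V. LSB = 4.92 V / 2^11 ≈ 2.402 mV.
Position in LSBs: (1.397732 − (-2.46)) × 2048/4.92 = 1605.8201; rounding gives k = 1606.
V_code = V_min + k × range/2^11 = -2.46 + 1606 × 4.92/2048 = 1.398164063 V.
V_in − V_code = 1.397732 − (1.398164063) = −432 µV.

−432 µV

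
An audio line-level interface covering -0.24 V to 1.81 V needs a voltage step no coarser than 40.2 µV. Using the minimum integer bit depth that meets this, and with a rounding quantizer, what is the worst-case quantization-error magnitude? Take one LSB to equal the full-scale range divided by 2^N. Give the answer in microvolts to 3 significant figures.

15.6 µV

Full-scale range = 1.81 V − (-0.24 V) = 2.05 V.
Required number of levels: 2.05/40.2 µV = 50995; smallest N with 2^N ≥ that is 16.
One LSB is 2.05 V / 65536 = 31.281 µV.
Half an LSB is 15.6 µV.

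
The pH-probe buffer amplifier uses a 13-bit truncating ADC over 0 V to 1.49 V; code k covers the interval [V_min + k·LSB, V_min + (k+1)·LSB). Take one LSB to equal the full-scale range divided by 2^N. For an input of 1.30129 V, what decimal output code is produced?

7154

Full-scale range = 1.49 V. LSB = 1.49 V / 2^13 ≈ 181.9 µV.
(V_in − V_min) × 2^13/range = (1.30129 − (0)) × 8192/1.49 = 7154.475.
Floor → code = 7154.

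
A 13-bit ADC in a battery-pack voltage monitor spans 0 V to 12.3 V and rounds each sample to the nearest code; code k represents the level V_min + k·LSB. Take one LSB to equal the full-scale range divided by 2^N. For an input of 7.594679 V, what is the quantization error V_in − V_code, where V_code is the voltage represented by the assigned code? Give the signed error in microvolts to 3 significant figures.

+270 µV

Full-scale range = 12.3 V. LSB = 12.3 V / 2^13 ≈ 1.501 mV.
(V_in − V_min)/LSB = (7.594679 − (0)) × 8192/12.3 = 5058.1797 → nearest code k = 5058.
V_code = V_min + k × range/2^13 = 0 + 5058 × 12.3/8192 = 7.594409180 V.
e = 7.594679 − (7.594409180) = +270 µV.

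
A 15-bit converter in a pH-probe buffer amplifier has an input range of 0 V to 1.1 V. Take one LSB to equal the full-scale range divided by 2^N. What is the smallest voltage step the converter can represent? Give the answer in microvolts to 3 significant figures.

Span = 1.1 V.
Number of codes = 2^15 = 32768.
LSB = 1.1 V / 2^15 = 33.6 µV.

33.6 µV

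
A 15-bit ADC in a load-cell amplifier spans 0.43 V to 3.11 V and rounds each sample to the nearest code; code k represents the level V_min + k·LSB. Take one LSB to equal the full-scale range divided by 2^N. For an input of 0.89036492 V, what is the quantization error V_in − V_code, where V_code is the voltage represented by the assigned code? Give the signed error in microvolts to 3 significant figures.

−14.7 µV

The full-scale span is 3.11 − (0.43) = 2.68 V. LSB = 2.68 V / 2^15 ≈ 81.79 µV.
(V_in − V_min)/LSB = (0.89036492 − (0.43)) × 32768/2.68 = 5628.8200 → nearest code k = 5629.
Reconstructed level: 0.43 + 5629 × 2.68/32768 V = 0.89037963867 V.
e = 0.89036492 − (0.89037963867) = −14.7 µV.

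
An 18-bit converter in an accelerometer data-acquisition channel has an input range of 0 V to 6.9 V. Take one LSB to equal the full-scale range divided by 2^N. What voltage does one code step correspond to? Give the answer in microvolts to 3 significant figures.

26.3 µV

Span = 6.9 V.
There are 2^18 = 262144 steps.
One LSB is 6.9 V / 262144 = 26.3 µV.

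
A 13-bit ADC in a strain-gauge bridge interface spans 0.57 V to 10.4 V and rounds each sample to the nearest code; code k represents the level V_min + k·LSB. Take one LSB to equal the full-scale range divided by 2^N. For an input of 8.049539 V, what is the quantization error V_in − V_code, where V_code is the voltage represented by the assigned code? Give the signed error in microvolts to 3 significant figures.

Full-scale range = 10.4 V − (0.57 V) = 9.83 V. LSB = 9.83 V / 2^13 ≈ 1.200 mV.
(V_in − V_min)/LSB = (8.049539 − (0.57)) × 8192/9.83 = 6233.2028 → nearest code k = 6233.
V_code = V_min + k × range/2^13 = 0.57 + 6233 × 9.83/8192 = 8.049295654 V.
Error = V_in − V_code = 8.049539 − (8.049295654) = +243 µV.

+243 µV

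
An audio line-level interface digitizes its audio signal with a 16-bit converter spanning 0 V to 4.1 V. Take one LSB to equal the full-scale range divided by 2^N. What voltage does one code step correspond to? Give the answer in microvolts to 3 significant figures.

62.6 µV

Span = 4.1 V.
There are 2^16 = 65536 steps.
LSB = 4.1 V ÷ 2^16 = 4.1/65536 V = 62.6 µV.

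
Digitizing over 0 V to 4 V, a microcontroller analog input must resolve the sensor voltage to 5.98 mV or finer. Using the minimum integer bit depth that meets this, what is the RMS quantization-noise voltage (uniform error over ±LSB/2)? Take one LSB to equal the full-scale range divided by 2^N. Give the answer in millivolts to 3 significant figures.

Span = 4 V.
Need 2^N ≥ 4 V / 5.98 mV = 668.9 → N_min = 10.
One LSB is 4 V / 1024 = 3.9063 mV.
σ_q = LSB/√12 = 3.9063 mV/3.4641 = 1.13 mV.

1.13 mV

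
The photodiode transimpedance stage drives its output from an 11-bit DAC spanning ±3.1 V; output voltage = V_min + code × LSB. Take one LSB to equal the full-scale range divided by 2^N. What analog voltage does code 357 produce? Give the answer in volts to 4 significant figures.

-2.019 V

The full-scale span is 3.1 − (-3.1) = 6.2 V. LSB = 6.2 V / 2^11.
V_out = V_min + code × LSB = -3.1 V + 357 × 6.2 V / 2048
      = -3.1 + 1.08076 = -2.01924 V.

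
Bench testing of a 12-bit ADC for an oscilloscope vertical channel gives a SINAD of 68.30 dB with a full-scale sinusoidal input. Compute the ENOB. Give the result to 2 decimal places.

11.05 bits

Inverting SNR = 6.02 N + 1.76: N_eff = (68.30 − 1.76)/6.02 = 11.0532.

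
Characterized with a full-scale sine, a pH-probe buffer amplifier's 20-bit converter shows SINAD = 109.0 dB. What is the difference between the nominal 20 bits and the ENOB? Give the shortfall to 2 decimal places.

2.19 bits

ENOB = (SINAD − 1.76)/6.02 = (109.0 − 1.76)/6.02 = 17.8140 bits.
Lost resolution: 20 − 17.8140 = 2.1860 bits.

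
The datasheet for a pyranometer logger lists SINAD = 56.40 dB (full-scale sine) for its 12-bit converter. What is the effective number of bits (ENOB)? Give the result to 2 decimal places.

(56.40 − 1.76) / 6.02 = 54.64/6.02 = 9.0764 effective bits.

9.08 bits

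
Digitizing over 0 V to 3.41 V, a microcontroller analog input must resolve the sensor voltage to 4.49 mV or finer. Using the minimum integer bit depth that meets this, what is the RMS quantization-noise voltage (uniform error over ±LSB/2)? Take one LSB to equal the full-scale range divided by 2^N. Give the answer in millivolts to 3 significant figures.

Full-scale range = 3.41 V.
Need 2^N ≥ 3.41 V / 4.49 mV = 759.5 → N_min = 10.
LSB = 3.41 V / 2^10 = 3.3301 mV.
σ_q = LSB/√12 = 3.3301 mV/3.4641 = 0.961 mV.

0.961 mV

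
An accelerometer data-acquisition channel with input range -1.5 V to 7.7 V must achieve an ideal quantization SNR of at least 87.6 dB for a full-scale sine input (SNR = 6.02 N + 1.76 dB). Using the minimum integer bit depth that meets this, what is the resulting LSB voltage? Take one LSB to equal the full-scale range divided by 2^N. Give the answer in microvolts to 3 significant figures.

281 µV

The full-scale span is 7.7 − (-1.5) = 9.2 V.
Solving 6.02 N ≥ 87.6 − 1.76: N ≥ 14.259. Round up → N = 15.
Step size = 9.2/32768 V = 281 µV.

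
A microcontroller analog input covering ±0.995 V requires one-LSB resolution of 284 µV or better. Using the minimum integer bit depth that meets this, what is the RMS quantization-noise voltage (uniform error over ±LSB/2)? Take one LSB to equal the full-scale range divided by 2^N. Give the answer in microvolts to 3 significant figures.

Range = 0.995 − (-0.995) = 1.99 V.
Required number of levels: 1.99/284 µV = 7007.0; smallest N with 2^N ≥ that is 13.
LSB = 1.99 V ÷ 2^13 = 1.99/8192 V = 242.92 µV.
RMS noise = LSB/√12 = 70.1 µV.

70.1 µV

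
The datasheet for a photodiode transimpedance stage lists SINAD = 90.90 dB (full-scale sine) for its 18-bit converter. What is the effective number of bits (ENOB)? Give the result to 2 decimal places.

Inverting SNR = 6.02 N + 1.76: N_eff = (90.90 − 1.76)/6.02 = 14.8073.

14.81 bits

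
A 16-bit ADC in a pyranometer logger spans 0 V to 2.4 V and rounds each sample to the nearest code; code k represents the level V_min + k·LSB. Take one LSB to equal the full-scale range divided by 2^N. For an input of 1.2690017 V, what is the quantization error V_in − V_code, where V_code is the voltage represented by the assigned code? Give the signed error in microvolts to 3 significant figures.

V_FS = 2.4 V. LSB = 2.4 V / 2^16 ≈ 36.62 µV.
(V_in − V_min)/LSB = (1.2690017 − (0)) × 65536/2.4 = 34652.2064 → nearest code k = 34652.
V_code = V_min + k × range/2^16 = 0 + 34652 × 2.4/65536 = 1.2689941406 V.
Error = V_in − V_code = 1.2690017 − (1.2689941406) = +7.56 µV.

+7.56 µV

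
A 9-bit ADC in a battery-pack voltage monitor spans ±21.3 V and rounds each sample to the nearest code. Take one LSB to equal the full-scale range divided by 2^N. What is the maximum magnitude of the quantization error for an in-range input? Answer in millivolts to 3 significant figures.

Range = 21.3 − (-21.3) = 42.6 V.
LSB = 42.6 V / 2^9 = 83.203 mV.
|e|_max = LSB/2 = 41.6 mV.

41.6 mV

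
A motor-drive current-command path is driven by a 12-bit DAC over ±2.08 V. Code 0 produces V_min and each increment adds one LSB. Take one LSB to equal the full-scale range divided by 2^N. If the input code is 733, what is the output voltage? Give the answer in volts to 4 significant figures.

-1.336 V

The full-scale span is 2.08 − (-2.08) = 4.16 V. LSB = 4.16 V / 2^12.
V_out = -2.08 + 733 × (4.16/4096) V
      = -2.08 + 0.744453 = -1.33555 V.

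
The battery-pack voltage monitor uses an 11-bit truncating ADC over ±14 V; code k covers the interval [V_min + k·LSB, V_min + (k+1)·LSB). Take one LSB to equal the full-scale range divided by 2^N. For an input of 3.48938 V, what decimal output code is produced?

Full-scale range = 14 V − (-14 V) = 28 V. LSB = 28 V / 2^11 ≈ 13.67 mV.
(V_in − V_min) × 2^11/range = (3.48938 − (-14)) × 2048/28 = 1279.223.
Floor → code = 1279.

1279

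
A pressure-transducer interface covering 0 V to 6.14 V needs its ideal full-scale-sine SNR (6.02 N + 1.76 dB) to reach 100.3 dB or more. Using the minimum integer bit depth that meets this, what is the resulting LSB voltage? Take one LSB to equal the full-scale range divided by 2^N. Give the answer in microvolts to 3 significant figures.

V_FS = 6.14 V.
N ≥ (100.3 − 1.76)/6.02 = 16.369 → N_min = 17.
One LSB is 6.14 V / 131072 = 46.8 µV.

46.8 µV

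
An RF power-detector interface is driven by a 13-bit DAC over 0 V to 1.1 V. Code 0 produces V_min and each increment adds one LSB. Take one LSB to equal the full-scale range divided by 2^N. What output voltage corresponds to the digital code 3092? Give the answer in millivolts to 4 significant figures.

415.2 mV

V_FS = 1.1 V. LSB = 1.1 V / 2^13.
V_out = V_min + code × LSB = 0 V + 3092 × 1.1 V / 8192
      = 0 V + 0.415186 V = 0.415186 V.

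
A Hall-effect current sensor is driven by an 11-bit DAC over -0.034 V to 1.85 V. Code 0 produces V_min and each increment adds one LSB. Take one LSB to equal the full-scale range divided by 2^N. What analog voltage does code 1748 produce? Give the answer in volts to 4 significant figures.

1.574 V

Range = 1.85 − (-0.034) = 1.884 V. LSB = 1.884 V / 2^11.
V_out = -0.034 + 1748 × (1.884/2048) V
      = -0.034 V + 1.60802 V = 1.57402 V.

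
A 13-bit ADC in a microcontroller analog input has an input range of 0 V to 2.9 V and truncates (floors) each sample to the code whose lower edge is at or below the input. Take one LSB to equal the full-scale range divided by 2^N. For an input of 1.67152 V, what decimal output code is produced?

Span = 2.9 V. LSB = 2.9 V / 2^13 ≈ 354.0 µV.
(V_in − V_min) × 2^13/range = (1.67152 − (0)) × 8192/2.9 = 4721.756.
Floor → code = 4721.

4721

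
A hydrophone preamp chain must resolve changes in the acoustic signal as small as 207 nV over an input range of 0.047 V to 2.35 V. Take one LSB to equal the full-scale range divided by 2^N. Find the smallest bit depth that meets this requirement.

24 bits

Full-scale range = 2.35 V − (0.047 V) = 2.303 V.
Levels needed ≥ 2.303/207 nV = 1.113e7. 2^24 = 16777216 suffices, so N_min = 24.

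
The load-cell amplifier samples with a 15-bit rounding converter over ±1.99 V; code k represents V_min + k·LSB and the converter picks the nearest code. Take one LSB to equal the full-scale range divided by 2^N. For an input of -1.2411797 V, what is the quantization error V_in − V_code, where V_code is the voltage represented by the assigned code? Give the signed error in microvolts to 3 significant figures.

+19.6 µV

Span: 1.99 V − (-1.99 V) = 3.98 V. LSB = 3.98 V / 2^15 ≈ 121.5 µV.
(V_in − V_min)/LSB = (-1.2411797 − (-1.99)) × 32768/3.98 = 6165.1617 → nearest code k = 6165.
V_code = -1.99 + (6165/32768) × 3.98 = -1.2411993408 V.
Error = V_in − V_code = -1.2411797 − (-1.2411993408) = +19.6 µV.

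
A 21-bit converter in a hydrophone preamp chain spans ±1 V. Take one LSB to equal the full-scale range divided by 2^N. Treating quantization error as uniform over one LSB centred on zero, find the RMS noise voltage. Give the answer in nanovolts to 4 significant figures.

275.3 nV

Span: 1 V − (-1 V) = 2 V.
LSB = 2 V / 2^21 = 0.953674 µV.
V_rms = LSB/√12 = 0.953674 µV / √12 = 275.3 nV.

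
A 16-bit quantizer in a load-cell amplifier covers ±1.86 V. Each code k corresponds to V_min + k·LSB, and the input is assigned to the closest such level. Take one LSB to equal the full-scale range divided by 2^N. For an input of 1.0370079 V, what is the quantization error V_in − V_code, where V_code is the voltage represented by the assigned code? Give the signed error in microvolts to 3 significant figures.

Full-scale range = 1.86 V − (-1.86 V) = 3.72 V. LSB = 3.72 V / 2^16 ≈ 56.76 µV.
(1.0370079 − (-1.86)) / LSB = 2.8970079 × 65536/3.72 = 51037.1800. Nearest integer: k = 51037.
Reconstructed level: -1.86 + 51037 × 3.72/65536 V = 1.0369976807 V.
e = 1.0370079 − (1.0369976807) = +10.2 µV.

+10.2 µV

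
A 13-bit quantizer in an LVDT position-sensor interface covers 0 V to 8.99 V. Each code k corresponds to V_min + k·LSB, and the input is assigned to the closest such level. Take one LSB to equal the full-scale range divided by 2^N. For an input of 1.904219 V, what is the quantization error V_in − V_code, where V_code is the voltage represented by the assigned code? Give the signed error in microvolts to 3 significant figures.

+209 µV

Range is 8.99 V. LSB = 8.99 V / 2^13 ≈ 1.097 mV.
(1.904219 − (0)) / LSB = 1.904219 × 8192/8.99 = 1735.1904. Nearest integer: k = 1735.
Reconstructed level: 0 + 1735 × 8.99/8192 V = 1.904010010 V.
e = 1.904219 − (1.904010010) = +209 µV.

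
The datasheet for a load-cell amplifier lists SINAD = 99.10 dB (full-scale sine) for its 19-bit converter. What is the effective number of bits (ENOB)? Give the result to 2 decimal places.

ENOB = (SINAD − 1.76) / 6.02 = (99.10 − 1.76) / 6.02 = 97.34 / 6.02 = 16.1694.

16.17 bits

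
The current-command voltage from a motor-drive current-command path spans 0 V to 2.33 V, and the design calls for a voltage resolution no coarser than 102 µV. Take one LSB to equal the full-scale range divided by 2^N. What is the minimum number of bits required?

V_FS = 2.33 V.
Levels needed ≥ 2.33/102 µV = 22840. 2^15 = 32768 suffices, so N_min = 15.

15 bits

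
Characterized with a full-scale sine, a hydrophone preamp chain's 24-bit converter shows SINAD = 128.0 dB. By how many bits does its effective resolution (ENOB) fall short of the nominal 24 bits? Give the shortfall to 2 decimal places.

ENOB = (SINAD − 1.76)/6.02 = (128.0 − 1.76)/6.02 = 20.9701 bits.
24 − 20.9701 = 3.03 bits below nominal.

3.03 bits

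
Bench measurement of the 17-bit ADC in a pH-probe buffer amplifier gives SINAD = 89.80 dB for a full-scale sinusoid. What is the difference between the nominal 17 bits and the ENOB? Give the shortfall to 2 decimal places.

2.38 bits

Effective bits = (89.80 − 1.76)/6.02 = 14.6246.
Lost resolution: 17 − 14.6246 = 2.3754 bits.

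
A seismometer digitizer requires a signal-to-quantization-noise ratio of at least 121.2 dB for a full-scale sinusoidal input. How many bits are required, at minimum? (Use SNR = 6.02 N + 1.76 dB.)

Required N = ⌈(121.2 − 1.76)/6.02⌉ = ⌈19.841⌉ = 20.

20 bits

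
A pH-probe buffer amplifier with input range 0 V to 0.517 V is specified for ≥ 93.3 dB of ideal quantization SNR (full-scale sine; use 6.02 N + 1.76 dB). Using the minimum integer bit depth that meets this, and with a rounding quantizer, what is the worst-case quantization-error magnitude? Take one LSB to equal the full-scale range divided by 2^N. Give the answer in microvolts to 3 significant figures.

3.94 µV

Span = 0.517 V.
6.02 N + 1.76 ≥ 93.3 gives N ≥ 15.206, so the minimum integer is 16.
LSB = 0.517 V / 2^16 = 7.8888 µV.
|e|_max = LSB/2 = 3.94 µV.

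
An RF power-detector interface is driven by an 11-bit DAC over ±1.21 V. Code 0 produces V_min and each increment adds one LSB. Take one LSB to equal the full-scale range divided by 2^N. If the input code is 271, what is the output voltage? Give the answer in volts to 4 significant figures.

The full-scale span is 1.21 − (-1.21) = 2.42 V. LSB = 2.42 V / 2^11.
V_out = V_min + code × LSB = -1.21 V + 271 × 2.42 V / 2048
      = -1.21 + 0.320225 = -0.889775 V.

-0.8898 V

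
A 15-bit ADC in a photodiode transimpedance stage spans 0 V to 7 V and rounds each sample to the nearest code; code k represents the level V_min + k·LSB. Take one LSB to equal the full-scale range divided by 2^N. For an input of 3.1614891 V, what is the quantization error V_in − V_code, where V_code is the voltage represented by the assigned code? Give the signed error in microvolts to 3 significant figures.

V_FS = 7 V. LSB = 7 V / 2^15 ≈ 213.6 µV.
Position in LSBs: (3.1614891 − (0)) × 32768/7 = 14799.3821; rounding gives k = 14799.
V_code = 0 + (14799/32768) × 7 = 3.1614074707 V.
Error = V_in − V_code = 3.1614891 − (3.1614074707) = +81.6 µV.

+81.6 µV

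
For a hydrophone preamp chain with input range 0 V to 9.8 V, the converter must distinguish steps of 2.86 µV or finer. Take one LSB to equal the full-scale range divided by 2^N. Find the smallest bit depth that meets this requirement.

Span = 9.8 V.
9.8 V / 2.86 µV = 3.427e6. Since 2^21 = 2097152 and 2^22 = 4194304, N = 22.

22 bits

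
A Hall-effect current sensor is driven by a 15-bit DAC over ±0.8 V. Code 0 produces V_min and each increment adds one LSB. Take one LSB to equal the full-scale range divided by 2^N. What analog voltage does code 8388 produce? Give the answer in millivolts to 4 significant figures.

-390.4 mV

Full-scale range = 0.8 V − (-0.8 V) = 1.6 V. LSB = 1.6 V / 2^15.
V_out = -0.8 + 8388 × (1.6/32768) V
      = -0.8 V + 0.409570 V = -0.390430 V.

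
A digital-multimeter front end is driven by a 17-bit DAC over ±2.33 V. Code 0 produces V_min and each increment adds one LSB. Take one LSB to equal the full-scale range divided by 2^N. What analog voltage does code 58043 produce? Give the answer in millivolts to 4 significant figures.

-266.4 mV

Range = 2.33 − (-2.33) = 4.66 V. LSB = 4.66 V / 2^17.
V_out = -2.33 + 58043 × (4.66/131072) V
      = -2.33 + 2.06360 = -0.266398 V.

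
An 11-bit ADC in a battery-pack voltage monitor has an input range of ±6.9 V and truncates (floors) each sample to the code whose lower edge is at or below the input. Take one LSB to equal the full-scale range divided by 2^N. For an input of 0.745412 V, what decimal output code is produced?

1134

Full-scale range = 6.9 V − (-6.9 V) = 13.8 V. LSB = 13.8 V / 2^11 ≈ 6.738 mV.
(V_in − V_min) × 2^11/range = (0.745412 − (-6.9)) × 2048/13.8 = 1134.623.
Floor → code = 1134.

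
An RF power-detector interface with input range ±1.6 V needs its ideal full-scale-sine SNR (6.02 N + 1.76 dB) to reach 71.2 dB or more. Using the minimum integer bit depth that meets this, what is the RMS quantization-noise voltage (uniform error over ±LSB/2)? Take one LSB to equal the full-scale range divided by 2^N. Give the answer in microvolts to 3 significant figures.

Span: 1.6 V − (-1.6 V) = 3.2 V.
N ≥ (71.2 − 1.76)/6.02 = 11.535 → N_min = 12.
LSB = 3.2 V ÷ 2^12 = 3.2/4096 V = 0.78125 mV.
σ_q = LSB/√12 = 0.78125 mV/3.4641 = 226 µV.

226 µV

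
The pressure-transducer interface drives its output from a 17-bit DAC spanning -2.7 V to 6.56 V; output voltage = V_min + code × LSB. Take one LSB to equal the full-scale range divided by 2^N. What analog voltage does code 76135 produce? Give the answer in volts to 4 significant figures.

Full-scale range = 6.56 V − (-2.7 V) = 9.26 V. LSB = 9.26 V / 2^17.
V_out = V_min + code × LSB = -2.7 V + 76135 × 9.26 V / 131072
      = -2.7 + 5.37880 = 2.67880 V.

2.679 V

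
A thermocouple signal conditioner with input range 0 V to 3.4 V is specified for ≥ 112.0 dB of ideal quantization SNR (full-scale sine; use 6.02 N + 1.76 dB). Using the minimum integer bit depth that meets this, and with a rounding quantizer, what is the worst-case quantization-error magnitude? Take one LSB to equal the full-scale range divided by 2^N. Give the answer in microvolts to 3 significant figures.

3.24 µV

Span = 3.4 V.
6.02 N + 1.76 ≥ 112.0 gives N ≥ 18.312, so the minimum integer is 19.
Step size = 3.4/524288 V = 6.4850 µV.
|e|_max = LSB/2 = 3.24 µV.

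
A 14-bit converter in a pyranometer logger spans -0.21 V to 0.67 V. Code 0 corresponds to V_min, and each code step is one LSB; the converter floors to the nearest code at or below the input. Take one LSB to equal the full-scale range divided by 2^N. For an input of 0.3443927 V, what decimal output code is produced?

Full-scale range = 0.67 V − (-0.21 V) = 0.88 V. LSB = 0.88 V / 2^14 ≈ 53.71 µV.
(V_in − V_min) × 2^14/range = (0.3443927 − (-0.21)) × 16384/0.88 = 10321.784.
Floor → code = 10321.

10321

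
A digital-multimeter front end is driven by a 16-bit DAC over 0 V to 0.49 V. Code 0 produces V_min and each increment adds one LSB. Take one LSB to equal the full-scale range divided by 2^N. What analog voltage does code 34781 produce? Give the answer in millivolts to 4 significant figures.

260.1 mV

Range is 0.49 V. LSB = 0.49 V / 2^16.
V_out = 0 + 34781 × (0.49/65536) V
      = 0 + 0.260051 = 0.260051 V.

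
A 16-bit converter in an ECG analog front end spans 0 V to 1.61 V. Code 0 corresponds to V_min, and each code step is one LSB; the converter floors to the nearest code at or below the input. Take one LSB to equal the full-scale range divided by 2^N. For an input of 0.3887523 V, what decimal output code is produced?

V_FS = 1.61 V. LSB = 1.61 V / 2^16 ≈ 24.57 µV.
V_in − V_min = 0.3887523 − (0) = 0.3887523 V.
Divide by LSB: 0.3887523 × 65536/1.61 = 15824.3918.
Truncating gives code 15824.

15824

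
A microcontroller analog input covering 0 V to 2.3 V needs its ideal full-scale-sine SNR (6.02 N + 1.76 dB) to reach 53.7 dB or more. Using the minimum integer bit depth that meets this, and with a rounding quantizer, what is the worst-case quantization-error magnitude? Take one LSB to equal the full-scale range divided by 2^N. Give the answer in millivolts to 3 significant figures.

V_FS = 2.3 V.
Solving 6.02 N ≥ 53.7 − 1.76: N ≥ 8.628. Round up → N = 9.
LSB = 2.3 V ÷ 2^9 = 2.3/512 V = 4.4922 mV.
Half an LSB is 2.25 mV.

2.25 mV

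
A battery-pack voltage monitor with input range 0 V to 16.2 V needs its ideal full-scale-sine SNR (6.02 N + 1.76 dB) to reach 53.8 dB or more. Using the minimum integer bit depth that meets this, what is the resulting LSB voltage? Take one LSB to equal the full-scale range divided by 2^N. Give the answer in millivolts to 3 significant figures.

Span = 16.2 V.
Solving 6.02 N ≥ 53.8 − 1.76: N ≥ 8.645. Round up → N = 9.
LSB = 16.2 V ÷ 2^9 = 16.2/512 V = 31.6 mV.

31.6 mV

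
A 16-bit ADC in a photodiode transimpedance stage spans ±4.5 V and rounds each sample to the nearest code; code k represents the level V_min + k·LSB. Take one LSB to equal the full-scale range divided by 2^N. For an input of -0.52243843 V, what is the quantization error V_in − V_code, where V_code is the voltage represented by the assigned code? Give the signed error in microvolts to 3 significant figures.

−38.5 µV

The full-scale span is 4.5 − (-4.5) = 9 V. LSB = 9 V / 2^16 ≈ 137.3 µV.
(V_in − V_min)/LSB = (-0.52243843 − (-4.5)) × 65536/9 = 28963.7195 → nearest code k = 28964.
V_code = V_min + k × range/2^16 = -4.5 + 28964 × 9/65536 = -0.52239990234 V.
e = -0.52243843 − (-0.52239990234) = −38.5 µV.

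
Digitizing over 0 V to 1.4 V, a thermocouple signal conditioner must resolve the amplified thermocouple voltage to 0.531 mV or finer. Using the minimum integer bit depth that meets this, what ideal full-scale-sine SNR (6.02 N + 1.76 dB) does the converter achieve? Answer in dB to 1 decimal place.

74.0 dB

Span = 1.4 V.
1.4 V / 0.531 mV = 2637. Since 2^11 = 2048 and 2^12 = 4096, N = 12.
6.02(12) + 1.76 = 74.00 dB.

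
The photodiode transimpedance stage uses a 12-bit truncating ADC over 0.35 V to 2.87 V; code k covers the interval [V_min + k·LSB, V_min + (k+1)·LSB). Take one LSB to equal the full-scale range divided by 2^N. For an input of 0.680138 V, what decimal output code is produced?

Span: 2.87 V − (0.35 V) = 2.52 V. LSB = 2.52 V / 2^12 ≈ 0.6152 mV.
V_in − V_min = 0.680138 − (0.35) = 0.330138 V.
Divide by LSB: 0.330138 × 4096/2.52 = 536.6053.
Truncating gives code 536.

536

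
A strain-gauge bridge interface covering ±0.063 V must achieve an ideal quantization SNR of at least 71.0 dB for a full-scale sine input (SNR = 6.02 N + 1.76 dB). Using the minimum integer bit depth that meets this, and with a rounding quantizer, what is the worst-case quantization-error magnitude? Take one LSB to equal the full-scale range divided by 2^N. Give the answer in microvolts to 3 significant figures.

15.4 µV

The full-scale span is 0.063 − (-0.063) = 0.126 V.
N ≥ (71.0 − 1.76)/6.02 = 11.502 → N_min = 12.
LSB = 0.126 V / 2^12 = 30.762 µV.
Half an LSB is 15.4 µV.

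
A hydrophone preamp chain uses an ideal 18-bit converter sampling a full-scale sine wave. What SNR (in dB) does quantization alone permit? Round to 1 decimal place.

SNR = 6.02·18 + 1.76 = 110.12 dB.

110.1 dB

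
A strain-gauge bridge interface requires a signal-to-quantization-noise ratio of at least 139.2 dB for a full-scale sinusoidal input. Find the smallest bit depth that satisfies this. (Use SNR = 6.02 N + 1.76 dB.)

23 bits

6.02 N + 1.76 ≥ 139.2 gives N ≥ 22.831, so the minimum integer is 23.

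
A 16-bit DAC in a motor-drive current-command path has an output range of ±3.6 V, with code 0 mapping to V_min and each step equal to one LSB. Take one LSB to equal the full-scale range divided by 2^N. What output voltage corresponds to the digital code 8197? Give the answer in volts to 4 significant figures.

The full-scale span is 3.6 − (-3.6) = 7.2 V. LSB = 7.2 V / 2^16.
Output = V_min + (8197/65536) × range = -3.6 + 0.125076 × 7.2 V
      = -3.6 V + 0.900549 V = -2.69945 V.

-2.699 V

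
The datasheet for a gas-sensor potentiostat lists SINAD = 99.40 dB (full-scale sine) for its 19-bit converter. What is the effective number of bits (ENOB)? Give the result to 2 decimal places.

ENOB = (99.40 − 1.76)/6.02 = 16.2193 bits.

16.22 bits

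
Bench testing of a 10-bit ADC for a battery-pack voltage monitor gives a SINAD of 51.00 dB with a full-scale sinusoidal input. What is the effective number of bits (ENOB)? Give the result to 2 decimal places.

ENOB = (SINAD − 1.76) / 6.02 = (51.00 − 1.76) / 6.02 = 49.24 / 6.02 = 8.1794.

8.18 bits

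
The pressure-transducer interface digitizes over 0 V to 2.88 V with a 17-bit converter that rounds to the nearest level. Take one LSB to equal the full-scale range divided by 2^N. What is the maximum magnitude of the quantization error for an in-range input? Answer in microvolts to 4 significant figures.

10.99 µV

V_FS = 2.88 V.
LSB = 2.88 V / 2^17 = 21.9727 µV.
A rounding quantizer has |error| ≤ LSB/2 = 10.99 µV.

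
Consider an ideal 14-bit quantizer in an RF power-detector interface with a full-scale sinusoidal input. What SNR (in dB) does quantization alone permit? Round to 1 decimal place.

SNR = 6.02·14 + 1.76 = 86.04 dB.

86.0 dB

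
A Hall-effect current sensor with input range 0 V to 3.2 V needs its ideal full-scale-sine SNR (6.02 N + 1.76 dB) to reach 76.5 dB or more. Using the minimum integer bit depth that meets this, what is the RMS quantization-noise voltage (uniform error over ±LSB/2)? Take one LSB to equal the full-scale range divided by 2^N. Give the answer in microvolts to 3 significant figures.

113 µV

Range is 3.2 V.
Required N = ⌈(76.5 − 1.76)/6.02⌉ = ⌈12.415⌉ = 13.
LSB = 3.2 V ÷ 2^13 = 3.2/8192 V = 390.63 µV.
V_rms = LSB/√12 = 113 µV.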